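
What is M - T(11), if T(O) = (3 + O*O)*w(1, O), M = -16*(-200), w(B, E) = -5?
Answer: 3820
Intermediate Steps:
M = 3200
T(O) = -15 - 5*O² (T(O) = (3 + O*O)*(-5) = (3 + O²)*(-5) = -15 - 5*O²)
M - T(11) = 3200 - (-15 - 5*11²) = 3200 - (-15 - 5*121) = 3200 - (-15 - 605) = 3200 - 1*(-620) = 3200 + 620 = 3820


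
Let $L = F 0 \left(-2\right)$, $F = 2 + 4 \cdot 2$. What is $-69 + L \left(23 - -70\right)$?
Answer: $-69$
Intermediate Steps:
$F = 10$ ($F = 2 + 8 = 10$)
$L = 0$ ($L = 10 \cdot 0 \left(-2\right) = 0 \left(-2\right) = 0$)
$-69 + L \left(23 - -70\right) = -69 + 0 \left(23 - -70\right) = -69 + 0 \left(23 + 70\right) = -69 + 0 \cdot 93 = -69 + 0 = -69$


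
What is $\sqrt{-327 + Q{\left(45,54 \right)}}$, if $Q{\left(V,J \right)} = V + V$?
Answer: $i \sqrt{237} \approx 15.395 i$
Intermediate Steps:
$Q{\left(V,J \right)} = 2 V$
$\sqrt{-327 + Q{\left(45,54 \right)}} = \sqrt{-327 + 2 \cdot 45} = \sqrt{-327 + 90} = \sqrt{-237} = i \sqrt{237}$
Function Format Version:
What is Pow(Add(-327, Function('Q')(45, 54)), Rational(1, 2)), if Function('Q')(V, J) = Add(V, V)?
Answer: Mul(I, Pow(237, Rational(1, 2))) ≈ Mul(15.395, I)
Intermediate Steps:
Function('Q')(V, J) = Mul(2, V)
Pow(Add(-327, Function('Q')(45, 54)), Rational(1, 2)) = Pow(Add(-327, Mul(2, 45)), Rational(1, 2)) = Pow(Add(-327, 90), Rational(1, 2)) = Pow(-237, Rational(1, 2)) = Mul(I, Pow(237, Rational(1, 2)))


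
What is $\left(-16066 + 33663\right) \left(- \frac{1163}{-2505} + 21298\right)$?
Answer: $\frac{938846634841}{2505} \approx 3.7479 \cdot 10^{8}$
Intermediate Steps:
$\left(-16066 + 33663\right) \left(- \frac{1163}{-2505} + 21298\right) = 17597 \left(\left(-1163\right) \left(- \frac{1}{2505}\right) + 21298\right) = 17597 \left(\frac{1163}{2505} + 21298\right) = 17597 \cdot \frac{53352653}{2505} = \frac{938846634841}{2505}$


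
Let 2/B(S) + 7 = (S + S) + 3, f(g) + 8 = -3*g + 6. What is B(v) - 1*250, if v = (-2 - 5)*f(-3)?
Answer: -12751/51 ≈ -250.02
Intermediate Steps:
f(g) = -2 - 3*g (f(g) = -8 + (-3*g + 6) = -8 + (6 - 3*g) = -2 - 3*g)
v = -49 (v = (-2 - 5)*(-2 - 3*(-3)) = -7*(-2 + 9) = -7*7 = -49)
B(S) = 2/(-4 + 2*S) (B(S) = 2/(-7 + ((S + S) + 3)) = 2/(-7 + (2*S + 3)) = 2/(-7 + (3 + 2*S)) = 2/(-4 + 2*S))
B(v) - 1*250 = 1/(-2 - 49) - 1*250 = 1/(-51) - 250 = -1/51 - 250 = -12751/51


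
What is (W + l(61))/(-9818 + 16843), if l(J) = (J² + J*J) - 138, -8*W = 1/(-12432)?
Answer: 29057065/27947136 ≈ 1.0397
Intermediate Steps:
W = 1/99456 (W = -⅛/(-12432) = -⅛*(-1/12432) = 1/99456 ≈ 1.0055e-5)
l(J) = -138 + 2*J² (l(J) = (J² + J²) - 138 = 2*J² - 138 = -138 + 2*J²)
(W + l(61))/(-9818 + 16843) = (1/99456 + (-138 + 2*61²))/(-9818 + 16843) = (1/99456 + (-138 + 2*3721))/7025 = (1/99456 + (-138 + 7442))*(1/7025) = (1/99456 + 7304)*(1/7025) = (726426625/99456)*(1/7025) = 29057065/27947136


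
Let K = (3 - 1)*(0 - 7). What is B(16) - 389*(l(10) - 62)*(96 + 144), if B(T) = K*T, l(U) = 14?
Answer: 4481056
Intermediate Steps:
K = -14 (K = 2*(-7) = -14)
B(T) = -14*T
B(16) - 389*(l(10) - 62)*(96 + 144) = -14*16 - 389*(14 - 62)*(96 + 144) = -224 - (-18672)*240 = -224 - 389*(-11520) = -224 + 4481280 = 4481056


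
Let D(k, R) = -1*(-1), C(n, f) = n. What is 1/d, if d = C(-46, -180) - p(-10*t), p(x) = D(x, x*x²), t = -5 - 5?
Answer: -1/47 ≈ -0.021277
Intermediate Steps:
D(k, R) = 1
t = -10
p(x) = 1
d = -47 (d = -46 - 1*1 = -46 - 1 = -47)
1/d = 1/(-47) = -1/47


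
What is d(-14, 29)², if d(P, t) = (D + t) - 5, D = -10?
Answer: 196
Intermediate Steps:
d(P, t) = -15 + t (d(P, t) = (-10 + t) - 5 = -15 + t)
d(-14, 29)² = (-15 + 29)² = 14² = 196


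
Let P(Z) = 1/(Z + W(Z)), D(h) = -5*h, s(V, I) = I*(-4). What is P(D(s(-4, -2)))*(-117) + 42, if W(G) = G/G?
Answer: 45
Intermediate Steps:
s(V, I) = -4*I
W(G) = 1
P(Z) = 1/(1 + Z) (P(Z) = 1/(Z + 1) = 1/(1 + Z))
P(D(s(-4, -2)))*(-117) + 42 = -117/(1 - (-20)*(-2)) + 42 = -117/(1 - 5*8) + 42 = -117/(1 - 40) + 42 = -117/(-39) + 42 = -1/39*(-117) + 42 = 3 + 42 = 45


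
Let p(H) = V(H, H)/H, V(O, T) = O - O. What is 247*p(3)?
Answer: 0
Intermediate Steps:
V(O, T) = 0
p(H) = 0 (p(H) = 0/H = 0)
247*p(3) = 247*0 = 0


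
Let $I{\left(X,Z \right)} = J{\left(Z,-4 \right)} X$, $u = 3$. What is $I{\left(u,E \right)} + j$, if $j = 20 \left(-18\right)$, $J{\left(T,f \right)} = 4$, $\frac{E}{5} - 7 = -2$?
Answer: $-348$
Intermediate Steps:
$E = 25$ ($E = 35 + 5 \left(-2\right) = 35 - 10 = 25$)
$I{\left(X,Z \right)} = 4 X$
$j = -360$
$I{\left(u,E \right)} + j = 4 \cdot 3 - 360 = 12 - 360 = -348$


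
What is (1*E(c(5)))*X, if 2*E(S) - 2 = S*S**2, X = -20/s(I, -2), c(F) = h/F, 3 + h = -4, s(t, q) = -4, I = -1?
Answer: -93/50 ≈ -1.8600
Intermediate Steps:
h = -7 (h = -3 - 4 = -7)
c(F) = -7/F
X = 5 (X = -20/(-4) = -20*(-1/4) = 5)
E(S) = 1 + S**3/2 (E(S) = 1 + (S*S**2)/2 = 1 + S**3/2)
(1*E(c(5)))*X = (1*(1 + (-7/5)**3/2))*5 = (1*(1 + (1/2)*(-343/125)))*5 = (1*(1 - 343/250))*5 = (1*(-93/250))*5 = -93/250*5 = -93/50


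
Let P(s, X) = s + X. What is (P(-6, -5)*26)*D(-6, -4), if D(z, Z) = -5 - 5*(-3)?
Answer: -2860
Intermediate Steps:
D(z, Z) = 10 (D(z, Z) = -5 + 15 = 10)
P(s, X) = X + s
(P(-6, -5)*26)*D(-6, -4) = ((-5 - 6)*26)*10 = -11*26*10 = -286*10 = -2860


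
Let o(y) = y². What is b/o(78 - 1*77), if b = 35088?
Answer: 35088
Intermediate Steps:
b/o(78 - 1*77) = 35088/((78 - 1*77)²) = 35088/((78 - 77)²) = 35088/(1²) = 35088/1 = 35088*1 = 35088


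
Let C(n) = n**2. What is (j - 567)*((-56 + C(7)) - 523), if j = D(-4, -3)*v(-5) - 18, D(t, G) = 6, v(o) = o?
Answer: 325950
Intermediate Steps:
j = -48 (j = 6*(-5) - 18 = -30 - 18 = -48)
(j - 567)*((-56 + C(7)) - 523) = (-48 - 567)*((-56 + 7**2) - 523) = -615*((-56 + 49) - 523) = -615*(-7 - 523) = -615*(-530) = 325950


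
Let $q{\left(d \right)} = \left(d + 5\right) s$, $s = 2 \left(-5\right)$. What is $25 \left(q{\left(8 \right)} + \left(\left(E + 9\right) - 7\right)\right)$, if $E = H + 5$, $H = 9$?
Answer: $-2850$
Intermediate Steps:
$E = 14$ ($E = 9 + 5 = 14$)
$s = -10$
$q{\left(d \right)} = -50 - 10 d$ ($q{\left(d \right)} = \left(d + 5\right) \left(-10\right) = \left(5 + d\right) \left(-10\right) = -50 - 10 d$)
$25 \left(q{\left(8 \right)} + \left(\left(E + 9\right) - 7\right)\right) = 25 \left(\left(-50 - 80\right) + \left(\left(14 + 9\right) - 7\right)\right) = 25 \left(\left(-50 - 80\right) + \left(23 - 7\right)\right) = 25 \left(-130 + 16\right) = 25 \left(-114\right) = -2850$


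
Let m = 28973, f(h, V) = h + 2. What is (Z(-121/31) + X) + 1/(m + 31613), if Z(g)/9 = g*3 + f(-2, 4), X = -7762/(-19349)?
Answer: -3815254980927/36340633934 ≈ -104.99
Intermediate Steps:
f(h, V) = 2 + h
X = 7762/19349 (X = -7762*(-1/19349) = 7762/19349 ≈ 0.40116)
Z(g) = 27*g (Z(g) = 9*(g*3 + (2 - 2)) = 9*(3*g + 0) = 9*(3*g) = 27*g)
(Z(-121/31) + X) + 1/(m + 31613) = (27*(-121/31) + 7762/19349) + 1/(28973 + 31613) = (27*(-121*1/31) + 7762/19349) + 1/60586 = (27*(-121/31) + 7762/19349) + 1/60586 = (-3267/31 + 7762/19349) + 1/60586 = -62972561/599819 + 1/60586 = -3815254980927/36340633934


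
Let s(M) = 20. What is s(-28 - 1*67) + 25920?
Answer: 25940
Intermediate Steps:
s(-28 - 1*67) + 25920 = 20 + 25920 = 25940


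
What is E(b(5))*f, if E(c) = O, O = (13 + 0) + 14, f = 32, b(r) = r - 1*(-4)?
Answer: 864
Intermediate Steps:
b(r) = 4 + r (b(r) = r + 4 = 4 + r)
O = 27 (O = 13 + 14 = 27)
E(c) = 27
E(b(5))*f = 27*32 = 864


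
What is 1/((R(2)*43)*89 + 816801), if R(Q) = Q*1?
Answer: 1/824455 ≈ 1.2129e-6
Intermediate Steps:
R(Q) = Q
1/((R(2)*43)*89 + 816801) = 1/((2*43)*89 + 816801) = 1/(86*89 + 816801) = 1/(7654 + 816801) = 1/824455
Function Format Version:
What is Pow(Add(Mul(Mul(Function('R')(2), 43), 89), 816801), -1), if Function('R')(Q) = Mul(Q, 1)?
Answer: Rational(1, 824455) ≈ 1.2129e-6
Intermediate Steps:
Function('R')(Q) = Q
Pow(Add(Mul(Mul(Function('R')(2), 43), 89), 816801), -1) = Pow(Add(Mul(Mul(2, 43), 89), 816801), -1) = Pow(Add(Mul(86, 89), 816801), -1) = Pow(Add(7654, 816801), -1) = Pow(824455, -1) = Rational(1, 824455)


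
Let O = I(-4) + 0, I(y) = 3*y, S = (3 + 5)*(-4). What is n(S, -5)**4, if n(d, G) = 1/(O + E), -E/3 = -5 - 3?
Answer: 1/20736 ≈ 4.8225e-5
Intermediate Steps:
S = -32 (S = 8*(-4) = -32)
O = -12 (O = 3*(-4) + 0 = -12 + 0 = -12)
E = 24 (E = -3*(-5 - 3) = -3*(-8) = 24)
n(d, G) = 1/12 (n(d, G) = 1/(-12 + 24) = 1/12)
n(S, -5)**4 = (1/12)**4 = 1/20736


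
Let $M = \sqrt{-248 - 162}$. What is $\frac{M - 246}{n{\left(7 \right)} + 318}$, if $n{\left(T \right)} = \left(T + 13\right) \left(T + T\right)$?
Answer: $- \frac{123}{299} + \frac{i \sqrt{410}}{598} \approx -0.41137 + 0.03386 i$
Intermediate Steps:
$M = i \sqrt{410}$ ($M = \sqrt{-410} = i \sqrt{410} \approx 20.248 i$)
$n{\left(T \right)} = 2 T \left(13 + T\right)$ ($n{\left(T \right)} = \left(13 + T\right) 2 T = 2 T \left(13 + T\right)$)
$\frac{M - 246}{n{\left(7 \right)} + 318} = \frac{i \sqrt{410} - 246}{2 \cdot 7 \left(13 + 7\right) + 318} = \frac{-246 + i \sqrt{410}}{2 \cdot 7 \cdot 20 + 318} = \frac{-246 + i \sqrt{410}}{280 + 318} = \frac{-246 + i \sqrt{410}}{598} = \left(-246 + i \sqrt{410}\right) \frac{1}{598} = - \frac{123}{299} + \frac{i \sqrt{410}}{598}$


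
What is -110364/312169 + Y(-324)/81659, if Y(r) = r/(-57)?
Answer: -4626982416/13090182677 ≈ -0.35347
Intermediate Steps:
Y(r) = -r/57 (Y(r) = r*(-1/57) = -r/57)
-110364/312169 + Y(-324)/81659 = -110364/312169 - 1/57*(-324)/81659 = -110364*1/312169 + (108/19)*(1/81659) = -110364/312169 + 108/1551521 = -4626982416/13090182677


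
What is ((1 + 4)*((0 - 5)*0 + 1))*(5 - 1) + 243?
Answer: 263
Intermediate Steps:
((1 + 4)*((0 - 5)*0 + 1))*(5 - 1) + 243 = (5*(-5*0 + 1))*4 + 243 = (5*(0 + 1))*4 + 243 = (5*1)*4 + 243 = 5*4 + 243 = 20 + 243 = 263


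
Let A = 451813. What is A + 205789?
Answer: 657602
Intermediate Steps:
A + 205789 = 451813 + 205789 = 657602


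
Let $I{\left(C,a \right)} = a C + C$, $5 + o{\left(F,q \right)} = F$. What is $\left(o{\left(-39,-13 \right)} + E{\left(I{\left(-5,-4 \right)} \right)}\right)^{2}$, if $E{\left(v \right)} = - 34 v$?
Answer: $306916$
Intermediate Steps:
$o{\left(F,q \right)} = -5 + F$
$I{\left(C,a \right)} = C + C a$ ($I{\left(C,a \right)} = C a + C = C + C a$)
$\left(o{\left(-39,-13 \right)} + E{\left(I{\left(-5,-4 \right)} \right)}\right)^{2} = \left(\left(-5 - 39\right) - 34 \left(- 5 \left(1 - 4\right)\right)\right)^{2} = \left(-44 - 34 \left(\left(-5\right) \left(-3\right)\right)\right)^{2} = \left(-44 - 510\right)^{2} = \left(-554\right)^{2} = 306916$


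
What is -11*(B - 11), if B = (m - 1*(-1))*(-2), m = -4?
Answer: 55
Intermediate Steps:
B = 6 (B = (-4 - 1*(-1))*(-2) = (-4 + 1)*(-2) = -3*(-2) = 6)
-11*(B - 11) = -11*(6 - 11) = -11*(-5) = 55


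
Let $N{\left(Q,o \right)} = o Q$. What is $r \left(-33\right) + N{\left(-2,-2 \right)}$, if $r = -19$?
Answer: $631$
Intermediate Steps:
$N{\left(Q,o \right)} = Q o$
$r \left(-33\right) + N{\left(-2,-2 \right)} = \left(-19\right) \left(-33\right) - -4 = 627 + 4 = 631$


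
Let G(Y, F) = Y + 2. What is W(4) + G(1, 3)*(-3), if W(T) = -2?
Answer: -11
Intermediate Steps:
G(Y, F) = 2 + Y
W(4) + G(1, 3)*(-3) = -2 + (2 + 1)*(-3) = -2 + 3*(-3) = -2 - 9 = -11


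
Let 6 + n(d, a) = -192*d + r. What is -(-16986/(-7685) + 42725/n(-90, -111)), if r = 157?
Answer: -624424591/133957235 ≈ -4.6614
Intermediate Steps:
n(d, a) = 151 - 192*d (n(d, a) = -6 + (-192*d + 157) = -6 + (157 - 192*d) = 151 - 192*d)
-(-16986/(-7685) + 42725/n(-90, -111)) = -(-16986/(-7685) + 42725/(151 - 192*(-90))) = -(-16986*(-1/7685) + 42725/(151 + 17280)) = -(16986/7685 + 42725/17431) = -1*624424591/133957235 = -624424591/133957235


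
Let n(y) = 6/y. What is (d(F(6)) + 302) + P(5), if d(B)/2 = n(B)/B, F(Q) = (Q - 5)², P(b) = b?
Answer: 319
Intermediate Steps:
F(Q) = (-5 + Q)²
d(B) = 12/B² (d(B) = 2*((6/B)/B) = 2*(6/B²) = 12/B²)
(d(F(6)) + 302) + P(5) = (12/((-5 + 6)²)² + 302) + 5 = (12/(1²)² + 302) + 5 = (12/1² + 302) + 5 = (12*1 + 302) + 5 = (12 + 302) + 5 = 314 + 5 = 319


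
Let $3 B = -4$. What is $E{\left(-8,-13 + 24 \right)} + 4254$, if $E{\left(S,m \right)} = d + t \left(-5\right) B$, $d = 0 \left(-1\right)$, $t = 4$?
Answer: $\frac{12842}{3} \approx 4280.7$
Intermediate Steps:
$B = - \frac{4}{3}$ ($B = \frac{1}{3} \left(-4\right) = - \frac{4}{3} \approx -1.3333$)
$d = 0$
$E{\left(S,m \right)} = \frac{80}{3}$ ($E{\left(S,m \right)} = 0 + 4 \left(-5\right) \left(- \frac{4}{3}\right) = 0 - - \frac{80}{3} = 0 + \frac{80}{3} = \frac{80}{3}$)
$E{\left(-8,-13 + 24 \right)} + 4254 = \frac{80}{3} + 4254 = \frac{12842}{3}$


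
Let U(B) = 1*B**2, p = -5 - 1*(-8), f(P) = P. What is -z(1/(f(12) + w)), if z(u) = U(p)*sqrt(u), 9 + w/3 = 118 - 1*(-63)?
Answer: -3*sqrt(33)/44 ≈ -0.39167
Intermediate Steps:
p = 3 (p = -5 + 8 = 3)
w = 516 (w = -27 + 3*(118 - 1*(-63)) = -27 + 3*(118 + 63) = -27 + 3*181 = -27 + 543 = 516)
U(B) = B**2
z(u) = 9*sqrt(u) (z(u) = 3**2*sqrt(u) = 9*sqrt(u))
-z(1/(f(12) + w)) = -9*sqrt(1/(12 + 516)) = -9*sqrt(1/528) = -9*sqrt(33)/132 = -3*sqrt(33)/44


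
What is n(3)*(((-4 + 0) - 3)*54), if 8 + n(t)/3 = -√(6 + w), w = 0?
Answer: 9072 + 1134*√6 ≈ 11850.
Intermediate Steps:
n(t) = -24 - 3*√6 (n(t) = -24 + 3*(-√(6 + 0)) = -24 + 3*(-√6) = -24 - 3*√6)
n(3)*(((-4 + 0) - 3)*54) = (-24 - 3*√6)*(((-4 + 0) - 3)*54) = (-24 - 3*√6)*((-4 - 3)*54) = (-24 - 3*√6)*(-7*54) = (-24 - 3*√6)*(-378) = 9072 + 1134*√6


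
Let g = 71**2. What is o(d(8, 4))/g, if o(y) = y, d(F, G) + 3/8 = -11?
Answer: -91/40328 ≈ -0.0022565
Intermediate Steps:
d(F, G) = -91/8 (d(F, G) = -3/8 - 11 = -91/8)
g = 5041
o(d(8, 4))/g = -91/8/5041 = -91/8*1/5041 = -91/40328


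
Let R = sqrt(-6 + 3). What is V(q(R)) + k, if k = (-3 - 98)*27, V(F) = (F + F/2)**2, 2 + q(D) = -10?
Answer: -2403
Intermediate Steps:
R = I*sqrt(3) (R = sqrt(-3) = I*sqrt(3) ≈ 1.732*I)
q(D) = -12 (q(D) = -2 - 10 = -12)
V(F) = 9*F**2/4 (V(F) = (F + F*(1/2))**2 = (F + F/2)**2 = (3*F/2)**2 = 9*F**2/4)
k = -2727 (k = -101*27 = -2727)
V(q(R)) + k = (9/4)*(-12)**2 - 2727 = (9/4)*144 - 2727 = 324 - 2727 = -2403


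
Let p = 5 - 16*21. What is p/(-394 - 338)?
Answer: 331/732 ≈ 0.45219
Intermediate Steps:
p = -331 (p = 5 - 336 = -331)
p/(-394 - 338) = -331/(-394 - 338) = -331/(-732) = -1/732*(-331) = 331/732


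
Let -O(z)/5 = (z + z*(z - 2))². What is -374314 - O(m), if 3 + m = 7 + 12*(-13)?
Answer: 2703833366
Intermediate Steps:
m = -152 (m = -3 + (7 + 12*(-13)) = -3 + (7 - 156) = -3 - 149 = -152)
O(z) = -5*(z + z*(-2 + z))² (O(z) = -5*(z + z*(z - 2))² = -5*(z + z*(-2 + z))²)
-374314 - O(m) = -374314 - (-5)*(-152)²*(-1 - 152)² = -374314 - (-5)*23104*(-153)² = -374314 - (-5)*23104*23409 = -374314 - 1*(-2704207680) = -374314 + 2704207680 = 2703833366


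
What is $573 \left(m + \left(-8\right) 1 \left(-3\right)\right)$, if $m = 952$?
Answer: $559248$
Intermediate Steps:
$573 \left(m + \left(-8\right) 1 \left(-3\right)\right) = 573 \left(952 + \left(-8\right) 1 \left(-3\right)\right) = 573 \left(952 - -24\right) = 573 \left(952 + 24\right) = 573 \cdot 976 = 559248$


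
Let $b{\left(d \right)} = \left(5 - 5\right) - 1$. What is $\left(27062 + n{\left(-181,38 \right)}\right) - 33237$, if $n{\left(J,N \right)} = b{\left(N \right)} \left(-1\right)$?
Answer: $-6174$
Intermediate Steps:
$b{\left(d \right)} = -1$ ($b{\left(d \right)} = 0 - 1 = -1$)
$n{\left(J,N \right)} = 1$ ($n{\left(J,N \right)} = \left(-1\right) \left(-1\right) = 1$)
$\left(27062 + n{\left(-181,38 \right)}\right) - 33237 = \left(27062 + 1\right) - 33237 = 27063 - 33237 = -6174$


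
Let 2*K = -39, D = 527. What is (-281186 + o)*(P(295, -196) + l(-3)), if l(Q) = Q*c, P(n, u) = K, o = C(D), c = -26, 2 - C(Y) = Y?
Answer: -32960187/2 ≈ -1.6480e+7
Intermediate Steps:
C(Y) = 2 - Y
o = -525 (o = 2 - 1*527 = 2 - 527 = -525)
K = -39/2 (K = (½)*(-39) = -39/2 ≈ -19.500)
P(n, u) = -39/2
l(Q) = -26*Q (l(Q) = Q*(-26) = -26*Q)
(-281186 + o)*(P(295, -196) + l(-3)) = (-281186 - 525)*(-39/2 - 26*(-3)) = -281711*(-39/2 + 78) = -281711*117/2 = -32960187/2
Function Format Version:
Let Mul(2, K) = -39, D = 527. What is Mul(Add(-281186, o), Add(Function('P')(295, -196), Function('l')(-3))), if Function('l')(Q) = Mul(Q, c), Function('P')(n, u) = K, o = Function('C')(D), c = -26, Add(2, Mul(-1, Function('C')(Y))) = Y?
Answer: Rational(-32960187, 2) ≈ -1.6480e+7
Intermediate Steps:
Function('C')(Y) = Add(2, Mul(-1, Y))
o = -525 (o = Add(2, Mul(-1, 527)) = Add(2, -527) = -525)
K = Rational(-39, 2) (K = Mul(Rational(1, 2), -39) = Rational(-39, 2) ≈ -19.500)
Function('P')(n, u) = Rational(-39, 2)
Function('l')(Q) = Mul(-26, Q) (Function('l')(Q) = Mul(Q, -26) = Mul(-26, Q))
Mul(Add(-281186, o), Add(Function('P')(295, -196), Function('l')(-3))) = Mul(Add(-281186, -525), Add(Rational(-39, 2), Mul(-26, -3))) = Mul(-281711, Add(Rational(-39, 2), 78)) = Mul(-281711, Rational(117, 2)) = Rational(-32960187, 2)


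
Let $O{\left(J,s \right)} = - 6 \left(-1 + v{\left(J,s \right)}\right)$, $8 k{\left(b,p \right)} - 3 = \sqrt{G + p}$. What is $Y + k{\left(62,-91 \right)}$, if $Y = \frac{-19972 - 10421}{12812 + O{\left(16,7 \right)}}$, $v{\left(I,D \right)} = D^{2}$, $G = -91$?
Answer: $- \frac{51393}{25048} + \frac{i \sqrt{182}}{8} \approx -2.0518 + 1.6863 i$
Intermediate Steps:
$k{\left(b,p \right)} = \frac{3}{8} + \frac{\sqrt{-91 + p}}{8}$
$O{\left(J,s \right)} = 6 - 6 s^{2}$ ($O{\left(J,s \right)} = - 6 \left(-1 + s^{2}\right) = 6 - 6 s^{2}$)
$Y = - \frac{30393}{12524}$ ($Y = \frac{-19972 - 10421}{12812 + \left(6 - 6 \cdot 7^{2}\right)} = - \frac{30393}{12812 + \left(6 - 294\right)} = - \frac{30393}{12812 - 288} = - \frac{30393}{12524} \approx -2.4268$)
$Y + k{\left(62,-91 \right)} = - \frac{30393}{12524} + \left(\frac{3}{8} + \frac{\sqrt{-91 - 91}}{8}\right) = - \frac{30393}{12524} + \left(\frac{3}{8} + \frac{\sqrt{-182}}{8}\right) = - \frac{30393}{12524} + \left(\frac{3}{8} + \frac{i \sqrt{182}}{8}\right) = - \frac{51393}{25048} + \frac{i \sqrt{182}}{8}$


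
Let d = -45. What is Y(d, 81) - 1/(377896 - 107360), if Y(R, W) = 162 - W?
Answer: 21913415/270536 ≈ 81.000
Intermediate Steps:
Y(d, 81) - 1/(377896 - 107360) = (162 - 1*81) - 1/(377896 - 107360) = (162 - 81) - 1/270536 = 81 - 1*1/270536 = 81 - 1/270536 = 21913415/270536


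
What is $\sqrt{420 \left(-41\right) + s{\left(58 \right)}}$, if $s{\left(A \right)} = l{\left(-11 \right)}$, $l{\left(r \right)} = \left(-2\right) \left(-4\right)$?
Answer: $2 i \sqrt{4303} \approx 131.19 i$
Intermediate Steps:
$l{\left(r \right)} = 8$
$s{\left(A \right)} = 8$
$\sqrt{420 \left(-41\right) + s{\left(58 \right)}} = \sqrt{420 \left(-41\right) + 8} = \sqrt{-17220 + 8} = \sqrt{-17212} = 2 i \sqrt{4303}$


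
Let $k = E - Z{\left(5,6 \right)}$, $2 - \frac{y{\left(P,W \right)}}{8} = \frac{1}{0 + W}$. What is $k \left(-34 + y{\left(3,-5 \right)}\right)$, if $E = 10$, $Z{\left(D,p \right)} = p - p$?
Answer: $-164$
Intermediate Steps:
$Z{\left(D,p \right)} = 0$
$y{\left(P,W \right)} = 16 - \frac{8}{W}$ ($y{\left(P,W \right)} = 16 - \frac{8}{0 + W} = 16 - \frac{8}{W}$)
$k = 10$ ($k = 10 - 0 = 10 + 0 = 10$)
$k \left(-34 + y{\left(3,-5 \right)}\right) = 10 \left(-34 + \left(16 - \frac{8}{-5}\right)\right) = 10 \left(-34 + \left(16 - - \frac{8}{5}\right)\right) = 10 \left(-34 + \left(16 + \frac{8}{5}\right)\right) = 10 \left(-34 + \frac{88}{5}\right) = 10 \left(- \frac{82}{5}\right) = -164$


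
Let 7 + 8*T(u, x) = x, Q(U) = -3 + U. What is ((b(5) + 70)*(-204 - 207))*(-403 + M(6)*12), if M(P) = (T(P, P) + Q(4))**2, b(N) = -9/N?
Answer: 883091451/80 ≈ 1.1039e+7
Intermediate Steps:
T(u, x) = -7/8 + x/8
M(P) = (1/8 + P/8)**2 (M(P) = ((-7/8 + P/8) + (-3 + 4))**2 = ((-7/8 + P/8) + 1)**2 = (1/8 + P/8)**2)
((b(5) + 70)*(-204 - 207))*(-403 + M(6)*12) = ((-9/5 + 70)*(-204 - 207))*(-403 + ((1 + 6)**2/64)*12) = ((-9*1/5 + 70)*(-411))*(-403 + ((1/64)*7**2)*12) = ((-9/5 + 70)*(-411))*(-403 + ((1/64)*49)*12) = ((341/5)*(-411))*(-403 + (49/64)*12) = -140151*(-403 + 147/16)/5 = -140151/5*(-6301/16) = 883091451/80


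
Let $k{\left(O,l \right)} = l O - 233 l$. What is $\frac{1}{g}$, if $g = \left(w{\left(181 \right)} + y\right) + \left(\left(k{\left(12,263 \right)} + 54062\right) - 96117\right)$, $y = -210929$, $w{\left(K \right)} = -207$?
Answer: $- \frac{1}{311314} \approx -3.2122 \cdot 10^{-6}$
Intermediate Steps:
$k{\left(O,l \right)} = - 233 l + O l$ ($k{\left(O,l \right)} = O l - 233 l = - 233 l + O l$)
$g = -311314$ ($g = \left(-207 - 210929\right) - \left(42055 - 263 \left(-233 + 12\right)\right) = -211136 + \left(\left(263 \left(-221\right) + 54062\right) - 96117\right) = -211136 + \left(\left(-58123 + 54062\right) - 96117\right) = -211136 - 100178 = -311314$)
$\frac{1}{g} = \frac{1}{-311314} = - \frac{1}{311314}$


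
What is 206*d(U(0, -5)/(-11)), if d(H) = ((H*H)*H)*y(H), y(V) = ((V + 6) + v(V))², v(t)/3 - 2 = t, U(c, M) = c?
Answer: 0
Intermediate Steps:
v(t) = 6 + 3*t
y(V) = (12 + 4*V)² (y(V) = ((V + 6) + (6 + 3*V))² = ((6 + V) + (6 + 3*V))² = (12 + 4*V)²)
d(H) = 16*H³*(3 + H)² (d(H) = ((H*H)*H)*(16*(3 + H)²) = (H²*H)*(16*(3 + H)²) = H³*(16*(3 + H)²) = 16*H³*(3 + H)²)
206*d(U(0, -5)/(-11)) = 206*(16*(0/(-11))³*(3 + 0/(-11))²) = 206*(16*(0*(-1/11))³*(3 + 0*(-1/11))²) = 206*(16*0³*(3 + 0)²) = 206*(16*0*3²) = 206*(16*0*9) = 206*0 = 0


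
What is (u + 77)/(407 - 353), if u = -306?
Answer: -229/54 ≈ -4.2407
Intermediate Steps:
(u + 77)/(407 - 353) = (-306 + 77)/(407 - 353) = -229/54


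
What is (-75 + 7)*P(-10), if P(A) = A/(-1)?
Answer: -680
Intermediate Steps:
P(A) = -A (P(A) = A*(-1) = -A)
(-75 + 7)*P(-10) = (-75 + 7)*(-1*(-10)) = -68*10 = -680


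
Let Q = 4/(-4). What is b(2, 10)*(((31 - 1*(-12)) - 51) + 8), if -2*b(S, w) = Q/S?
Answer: 0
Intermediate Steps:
Q = -1 (Q = 4*(-¼) = -1)
b(S, w) = 1/(2*S) (b(S, w) = -(-1)/(2*S) = 1/(2*S))
b(2, 10)*(((31 - 1*(-12)) - 51) + 8) = ((½)/2)*(((31 - 1*(-12)) - 51) + 8) = ((½)*(½))*(((31 + 12) - 51) + 8) = ((43 - 51) + 8)/4 = (-8 + 8)/4 = (¼)*0 = 0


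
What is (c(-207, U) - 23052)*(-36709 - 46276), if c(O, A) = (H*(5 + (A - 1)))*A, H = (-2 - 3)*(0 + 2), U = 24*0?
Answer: 1912970220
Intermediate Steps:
U = 0
H = -10 (H = -5*2 = -10)
c(O, A) = A*(-40 - 10*A) (c(O, A) = (-10*(5 + (A - 1)))*A = (-10*(5 + (-1 + A)))*A = (-10*(4 + A))*A = (-40 - 10*A)*A = A*(-40 - 10*A))
(c(-207, U) - 23052)*(-36709 - 46276) = (-10*0*(4 + 0) - 23052)*(-36709 - 46276) = (-10*0*4 - 23052)*(-82985) = (0 - 23052)*(-82985) = -23052*(-82985) = 1912970220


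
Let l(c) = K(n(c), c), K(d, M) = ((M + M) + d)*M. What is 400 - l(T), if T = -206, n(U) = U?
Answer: -126908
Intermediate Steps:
K(d, M) = M*(d + 2*M) (K(d, M) = (2*M + d)*M = (d + 2*M)*M = M*(d + 2*M))
l(c) = 3*c**2 (l(c) = c*(c + 2*c) = c*(3*c) = 3*c**2)
400 - l(T) = 400 - 3*(-206)**2 = 400 - 3*42436 = 400 - 1*127308 = 400 - 127308 = -126908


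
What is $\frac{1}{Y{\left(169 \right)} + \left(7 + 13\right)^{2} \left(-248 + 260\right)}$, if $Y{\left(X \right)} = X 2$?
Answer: $\frac{1}{5138} \approx 0.00019463$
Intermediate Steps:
$Y{\left(X \right)} = 2 X$
$\frac{1}{Y{\left(169 \right)} + \left(7 + 13\right)^{2} \left(-248 + 260\right)} = \frac{1}{2 \cdot 169 + \left(7 + 13\right)^{2} \left(-248 + 260\right)} = \frac{1}{338 + 20^{2} \cdot 12} = \frac{1}{338 + 400 \cdot 12} = \frac{1}{338 + 4800} = \frac{1}{5138}$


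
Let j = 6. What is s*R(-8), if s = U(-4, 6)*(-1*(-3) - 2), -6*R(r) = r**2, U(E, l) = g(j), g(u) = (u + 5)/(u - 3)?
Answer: -352/9 ≈ -39.111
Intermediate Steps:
g(u) = (5 + u)/(-3 + u)
U(E, l) = 11/3 (U(E, l) = (5 + 6)/(-3 + 6) = 11/3)
R(r) = -r**2/6
s = 11/3 (s = 11*(-1*(-3) - 2)/3 = 11*(3 - 2)/3 = (11/3)*1 = 11/3 ≈ 3.6667)
s*R(-8) = 11*(-1/6*(-8)**2)/3 = 11*(-1/6*64)/3 = (11/3)*(-32/3) = -352/9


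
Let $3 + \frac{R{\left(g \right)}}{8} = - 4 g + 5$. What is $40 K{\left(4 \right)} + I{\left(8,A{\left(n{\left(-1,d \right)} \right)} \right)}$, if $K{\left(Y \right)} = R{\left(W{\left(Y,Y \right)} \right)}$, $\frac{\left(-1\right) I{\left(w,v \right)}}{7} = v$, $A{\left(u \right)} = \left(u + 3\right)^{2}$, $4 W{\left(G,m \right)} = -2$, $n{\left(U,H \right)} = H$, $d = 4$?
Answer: $937$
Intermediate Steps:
$W{\left(G,m \right)} = - \frac{1}{2}$ ($W{\left(G,m \right)} = \frac{1}{4} \left(-2\right) = - \frac{1}{2}$)
$A{\left(u \right)} = \left(3 + u\right)^{2}$
$I{\left(w,v \right)} = - 7 v$
$R{\left(g \right)} = 16 - 32 g$ ($R{\left(g \right)} = -24 + 8 \left(- 4 g + 5\right) = -24 + 8 \left(5 - 4 g\right) = -24 - \left(-40 + 32 g\right) = 16 - 32 g$)
$K{\left(Y \right)} = 32$ ($K{\left(Y \right)} = 16 - -16 = 16 + 16 = 32$)
$40 K{\left(4 \right)} + I{\left(8,A{\left(n{\left(-1,d \right)} \right)} \right)} = 40 \cdot 32 - 7 \left(3 + 4\right)^{2} = 1280 - 7 \cdot 7^{2} = 1280 - 343 = 937$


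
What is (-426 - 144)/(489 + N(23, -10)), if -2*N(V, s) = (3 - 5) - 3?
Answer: -1140/983 ≈ -1.1597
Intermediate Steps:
N(V, s) = 5/2 (N(V, s) = -((3 - 5) - 3)/2 = -(-2 - 3)/2 = -½*(-5) = 5/2)
(-426 - 144)/(489 + N(23, -10)) = (-426 - 144)/(489 + 5/2) = -570/983/2 = -570*2/983 = -1140/983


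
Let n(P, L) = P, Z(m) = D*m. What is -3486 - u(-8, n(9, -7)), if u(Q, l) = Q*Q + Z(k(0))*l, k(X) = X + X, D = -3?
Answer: -3550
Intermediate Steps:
k(X) = 2*X
Z(m) = -3*m
u(Q, l) = Q² (u(Q, l) = Q*Q + (-6*0)*l = Q² + (-3*0)*l = Q² + 0*l = Q² + 0 = Q²)
-3486 - u(-8, n(9, -7)) = -3486 - 1*(-8)² = -3486 - 1*64 = -3486 - 64 = -3550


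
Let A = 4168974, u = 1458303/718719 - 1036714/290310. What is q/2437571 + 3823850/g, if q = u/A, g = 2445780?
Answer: 210485484798073227153313121/134629022845948847898361590 ≈ 1.5634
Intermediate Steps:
u = -501162158/325002045 (u = 1458303*(1/718719) - 1036714*1/290310 = 4543/2239 - 518357/145155 = -501162158/325002045 ≈ -1.5420)
q = -250581079/677462537775915 (q = -501162158/325002045/4168974 = -501162158/325002045*1/4168974 = -250581079/677462537775915 ≈ -3.6988e-7)
q/2437571 + 3823850/g = -250581079/677462537775915/2437571 + 3823850/2445780 = -250581079/677462537775915*1/2437571 + 3823850*(1/2445780) = -250581079/1651363035668974902465 + 382385/244578 = 210485484798073227153313121/134629022845948847898361590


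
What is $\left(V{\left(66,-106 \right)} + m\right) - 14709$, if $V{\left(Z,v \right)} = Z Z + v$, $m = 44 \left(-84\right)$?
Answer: $-14155$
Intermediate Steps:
$m = -3696$
$V{\left(Z,v \right)} = v + Z^{2}$ ($V{\left(Z,v \right)} = Z^{2} + v = v + Z^{2}$)
$\left(V{\left(66,-106 \right)} + m\right) - 14709 = \left(\left(-106 + 66^{2}\right) - 3696\right) - 14709 = \left(\left(-106 + 4356\right) - 3696\right) - 14709 = \left(4250 - 3696\right) - 14709 = 554 - 14709 = -14155$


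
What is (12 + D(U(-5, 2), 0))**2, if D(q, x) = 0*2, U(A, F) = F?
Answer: 144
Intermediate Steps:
D(q, x) = 0
(12 + D(U(-5, 2), 0))**2 = (12 + 0)**2 = 12**2 = 144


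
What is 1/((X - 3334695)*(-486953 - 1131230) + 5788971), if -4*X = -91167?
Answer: 4/21437085303063 ≈ 1.8659e-13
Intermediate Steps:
X = 91167/4 (X = -¼*(-91167) = 91167/4 ≈ 22792.)
1/((X - 3334695)*(-486953 - 1131230) + 5788971) = 1/((91167/4 - 3334695)*(-486953 - 1131230) + 5788971) = 1/(-13247613/4*(-1618183) + 5788971) = 1/(21437062147179/4 + 5788971) = 1/(21437085303063/4) = 4/21437085303063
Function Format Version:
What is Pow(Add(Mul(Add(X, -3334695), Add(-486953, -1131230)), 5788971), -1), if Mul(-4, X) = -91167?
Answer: Rational(4, 21437085303063) ≈ 1.8659e-13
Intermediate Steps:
X = Rational(91167, 4) (X = Mul(Rational(-1, 4), -91167) = Rational(91167, 4) ≈ 22792.)
Pow(Add(Mul(Add(X, -3334695), Add(-486953, -1131230)), 5788971), -1) = Pow(Add(Mul(Add(Rational(91167, 4), -3334695), Add(-486953, -1131230)), 5788971), -1) = Pow(Add(Mul(Rational(-13247613, 4), -1618183), 5788971), -1) = Pow(Add(Rational(21437062147179, 4), 5788971), -1) = Pow(Rational(21437085303063, 4), -1) = Rational(4, 21437085303063)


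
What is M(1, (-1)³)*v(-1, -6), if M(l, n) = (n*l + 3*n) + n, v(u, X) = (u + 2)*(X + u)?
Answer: 35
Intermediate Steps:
v(u, X) = (2 + u)*(X + u)
M(l, n) = 4*n + l*n (M(l, n) = (l*n + 3*n) + n = (3*n + l*n) + n = 4*n + l*n)
M(1, (-1)³)*v(-1, -6) = ((-1)³*(4 + 1))*((-1)² + 2*(-6) + 2*(-1) - 6*(-1)) = (-1*5)*(1 - 12 - 2 + 6) = -5*(-7) = 35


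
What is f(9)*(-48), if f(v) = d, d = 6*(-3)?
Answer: 864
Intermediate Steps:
d = -18
f(v) = -18
f(9)*(-48) = -18*(-48) = 864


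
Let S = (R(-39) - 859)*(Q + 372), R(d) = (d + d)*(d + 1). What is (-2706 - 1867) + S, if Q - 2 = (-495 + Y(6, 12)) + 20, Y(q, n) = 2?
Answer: -212968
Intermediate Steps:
Q = -471 (Q = 2 + ((-495 + 2) + 20) = 2 + (-493 + 20) = 2 - 473 = -471)
R(d) = 2*d*(1 + d) (R(d) = (2*d)*(1 + d) = 2*d*(1 + d))
S = -208395 (S = (2*(-39)*(1 - 39) - 859)*(-471 + 372) = (2*(-39)*(-38) - 859)*(-99) = (2964 - 859)*(-99) = 2105*(-99) = -208395)
(-2706 - 1867) + S = (-2706 - 1867) - 208395 = -4573 - 208395 = -212968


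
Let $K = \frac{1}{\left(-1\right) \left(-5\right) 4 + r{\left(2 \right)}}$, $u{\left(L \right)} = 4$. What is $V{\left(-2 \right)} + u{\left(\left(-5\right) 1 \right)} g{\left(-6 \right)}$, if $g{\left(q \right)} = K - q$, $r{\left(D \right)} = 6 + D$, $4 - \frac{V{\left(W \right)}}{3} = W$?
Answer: $\frac{295}{7} \approx 42.143$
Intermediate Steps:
$V{\left(W \right)} = 12 - 3 W$
$K = \frac{1}{28}$ ($K = \frac{1}{\left(-1\right) \left(-5\right) 4 + \left(6 + 2\right)} = \frac{1}{5 \cdot 4 + 8} = \frac{1}{20 + 8} = \frac{1}{28} \approx 0.035714$)
$g{\left(q \right)} = \frac{1}{28} - q$
$V{\left(-2 \right)} + u{\left(\left(-5\right) 1 \right)} g{\left(-6 \right)} = \left(12 - -6\right) + 4 \left(\frac{1}{28} - -6\right) = \left(12 + 6\right) + 4 \left(\frac{1}{28} + 6\right) = 18 + 4 \cdot \frac{169}{28} = 18 + \frac{169}{7} = \frac{295}{7}$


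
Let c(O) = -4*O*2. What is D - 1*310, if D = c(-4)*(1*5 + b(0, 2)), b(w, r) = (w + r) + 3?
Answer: 10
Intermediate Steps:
b(w, r) = 3 + r + w (b(w, r) = (r + w) + 3 = 3 + r + w)
c(O) = -8*O
D = 320 (D = (-8*(-4))*(1*5 + (3 + 2 + 0)) = 32*(5 + 5) = 32*10 = 320)
D - 1*310 = 320 - 1*310 = 320 - 310 = 10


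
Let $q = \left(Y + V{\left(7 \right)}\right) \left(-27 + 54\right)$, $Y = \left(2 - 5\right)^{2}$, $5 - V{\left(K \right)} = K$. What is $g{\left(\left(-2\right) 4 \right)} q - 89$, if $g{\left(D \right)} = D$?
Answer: $-1601$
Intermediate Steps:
$V{\left(K \right)} = 5 - K$
$Y = 9$ ($Y = \left(-3\right)^{2} = 9$)
$q = 189$ ($q = \left(9 + \left(5 - 7\right)\right) \left(-27 + 54\right) = \left(9 + \left(5 - 7\right)\right) 27 = \left(9 - 2\right) 27 = 7 \cdot 27 = 189$)
$g{\left(\left(-2\right) 4 \right)} q - 89 = \left(-2\right) 4 \cdot 189 - 89 = \left(-8\right) 189 - 89 = -1512 - 89 = -1601$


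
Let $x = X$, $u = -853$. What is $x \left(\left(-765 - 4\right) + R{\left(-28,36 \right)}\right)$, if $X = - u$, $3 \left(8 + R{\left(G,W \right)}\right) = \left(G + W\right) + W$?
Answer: $- \frac{1950811}{3} \approx -6.5027 \cdot 10^{5}$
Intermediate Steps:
$R{\left(G,W \right)} = -8 + \frac{G}{3} + \frac{2 W}{3}$ ($R{\left(G,W \right)} = -8 + \frac{\left(G + W\right) + W}{3} = -8 + \frac{G + 2 W}{3} = -8 + \left(\frac{G}{3} + \frac{2 W}{3}\right) = -8 + \frac{G}{3} + \frac{2 W}{3}$)
$X = 853$ ($X = \left(-1\right) \left(-853\right) = 853$)
$x = 853$
$x \left(\left(-765 - 4\right) + R{\left(-28,36 \right)}\right) = 853 \left(\left(-765 - 4\right) + \left(-8 + \frac{1}{3} \left(-28\right) + \frac{2}{3} \cdot 36\right)\right) = 853 \left(\left(-765 - 4\right) - - \frac{20}{3}\right) = 853 \left(-769 + \frac{20}{3}\right) = 853 \left(- \frac{2287}{3}\right) = - \frac{1950811}{3}$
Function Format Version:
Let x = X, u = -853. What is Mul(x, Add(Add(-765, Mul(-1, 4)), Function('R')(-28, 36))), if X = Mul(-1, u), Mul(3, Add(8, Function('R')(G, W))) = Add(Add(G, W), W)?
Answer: Rational(-1950811, 3) ≈ -6.5027e+5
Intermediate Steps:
Function('R')(G, W) = Add(-8, Mul(Rational(1, 3), G), Mul(Rational(2, 3), W)) (Function('R')(G, W) = Add(-8, Mul(Rational(1, 3), Add(Add(G, W), W))) = Add(-8, Mul(Rational(1, 3), Add(G, Mul(2, W)))) = Add(-8, Add(Mul(Rational(1, 3), G), Mul(Rational(2, 3), W))) = Add(-8, Mul(Rational(1, 3), G), Mul(Rational(2, 3), W)))
X = 853 (X = Mul(-1, -853) = 853)
x = 853
Mul(x, Add(Add(-765, Mul(-1, 4)), Function('R')(-28, 36))) = Mul(853, Add(Add(-765, Mul(-1, 4)), Add(-8, Mul(Rational(1, 3), -28), Mul(Rational(2, 3), 36)))) = Mul(853, Add(Add(-765, -4), Add(-8, Rational(-28, 3), 24))) = Mul(853, Add(-769, Rational(20, 3))) = Mul(853, Rational(-2287, 3)) = Rational(-1950811, 3)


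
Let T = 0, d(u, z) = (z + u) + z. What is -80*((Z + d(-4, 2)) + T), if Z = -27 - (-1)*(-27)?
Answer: 4320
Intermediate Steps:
Z = -54 (Z = -27 - 1*27 = -27 - 27 = -54)
d(u, z) = u + 2*z (d(u, z) = (u + z) + z = u + 2*z)
-80*((Z + d(-4, 2)) + T) = -80*((-54 + (-4 + 2*2)) + 0) = -80*((-54 + (-4 + 4)) + 0) = -80*((-54 + 0) + 0) = -80*(-54 + 0) = -80*(-54) = 4320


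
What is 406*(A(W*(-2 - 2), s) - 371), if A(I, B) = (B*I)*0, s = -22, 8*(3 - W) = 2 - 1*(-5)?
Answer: -150626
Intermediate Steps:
W = 17/8 (W = 3 - (2 - 1*(-5))/8 = 3 - (2 + 5)/8 = 3 - 1/8*7 = 3 - 7/8 = 17/8 ≈ 2.1250)
A(I, B) = 0
406*(A(W*(-2 - 2), s) - 371) = 406*(0 - 371) = 406*(-371) = -150626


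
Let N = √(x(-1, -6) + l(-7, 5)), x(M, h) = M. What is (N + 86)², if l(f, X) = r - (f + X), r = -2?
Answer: (86 + I)² ≈ 7395.0 + 172.0*I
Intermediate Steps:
l(f, X) = -2 - X - f (l(f, X) = -2 - (f + X) = -2 - (X + f) = -2 + (-X - f) = -2 - X - f)
N = I (N = √(-1 + (-2 - 1*5 - 1*(-7))) = √(-1 + (-2 - 5 + 7)) = √(-1 + 0) = √(-1) = I ≈ 1.0*I)
(N + 86)² = (I + 86)² = (86 + I)²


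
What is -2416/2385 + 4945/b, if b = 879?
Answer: 3223387/698805 ≈ 4.6127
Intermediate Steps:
-2416/2385 + 4945/b = -2416/2385 + 4945/879 = 3223387/698805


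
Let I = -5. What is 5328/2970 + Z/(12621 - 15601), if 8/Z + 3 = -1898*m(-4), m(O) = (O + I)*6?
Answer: 301344986/167979471 ≈ 1.7939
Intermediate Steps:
m(O) = -30 + 6*O (m(O) = (O - 5)*6 = (-5 + O)*6 = -30 + 6*O)
Z = 8/102489 (Z = 8/(-3 - 1898*(-30 + 6*(-4))) = 8/(-3 - 1898*(-30 - 24)) = 8/(-3 - 1898*(-54)) = 8/(-3 + 102492) = 8/102489 ≈ 7.8057e-5)
5328/2970 + Z/(12621 - 15601) = 5328/2970 + 8/(102489*(12621 - 15601)) = 5328*(1/2970) + (8/102489)/(-2980) = 296/165 + (8/102489)*(-1/2980) = 296/165 - 2/76354305 = 301344986/167979471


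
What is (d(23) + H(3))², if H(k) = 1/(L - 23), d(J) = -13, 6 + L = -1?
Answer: 152881/900 ≈ 169.87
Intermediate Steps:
L = -7 (L = -6 - 1 = -7)
H(k) = -1/30 (H(k) = 1/(-7 - 23) = 1/(-30) = -1/30)
(d(23) + H(3))² = (-13 - 1/30)² = (-391/30)² = 152881/900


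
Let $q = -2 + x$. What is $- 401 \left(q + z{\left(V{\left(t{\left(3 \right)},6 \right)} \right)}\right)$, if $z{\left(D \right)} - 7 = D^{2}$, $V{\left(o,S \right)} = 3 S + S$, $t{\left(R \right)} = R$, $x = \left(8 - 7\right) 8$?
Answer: $-236189$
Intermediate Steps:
$x = 8$ ($x = 1 \cdot 8 = 8$)
$V{\left(o,S \right)} = 4 S$
$z{\left(D \right)} = 7 + D^{2}$
$q = 6$ ($q = -2 + 8 = 6$)
$- 401 \left(q + z{\left(V{\left(t{\left(3 \right)},6 \right)} \right)}\right) = - 401 \left(6 + \left(7 + \left(4 \cdot 6\right)^{2}\right)\right) = - 401 \left(6 + \left(7 + 24^{2}\right)\right) = - 401 \left(6 + \left(7 + 576\right)\right) = - 401 \left(6 + 583\right) = \left(-401\right) 589 = -236189$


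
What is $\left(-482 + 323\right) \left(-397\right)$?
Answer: $63123$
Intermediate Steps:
$\left(-482 + 323\right) \left(-397\right) = \left(-159\right) \left(-397\right) = 63123$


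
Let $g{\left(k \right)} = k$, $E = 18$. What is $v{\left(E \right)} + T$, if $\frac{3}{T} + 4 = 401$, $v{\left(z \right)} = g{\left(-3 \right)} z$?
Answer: $- \frac{21435}{397} \approx -53.992$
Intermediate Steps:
$v{\left(z \right)} = - 3 z$
$T = \frac{3}{397}$ ($T = \frac{3}{-4 + 401} = \frac{3}{397} \approx 0.0075567$)
$v{\left(E \right)} + T = \left(-3\right) 18 + \frac{3}{397} = -54 + \frac{3}{397} = - \frac{21435}{397}$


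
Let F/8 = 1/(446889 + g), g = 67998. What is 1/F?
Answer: 514887/8 ≈ 64361.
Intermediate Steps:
F = 8/514887 (F = 8/(446889 + 67998) = 8/514887 ≈ 1.5537e-5)
1/F = 1/(8/514887) = 514887/8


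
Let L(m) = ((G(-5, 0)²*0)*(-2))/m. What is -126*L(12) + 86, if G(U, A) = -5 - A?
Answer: 86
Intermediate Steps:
L(m) = 0 (L(m) = (((-5 - 1*0)²*0)*(-2))/m = (((-5 + 0)²*0)*(-2))/m = (((-5)²*0)*(-2))/m = ((25*0)*(-2))/m = (0*(-2))/m = 0/m = 0)
-126*L(12) + 86 = -126*0 + 86 = 0 + 86 = 86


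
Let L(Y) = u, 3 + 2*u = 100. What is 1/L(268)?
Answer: 2/97 ≈ 0.020619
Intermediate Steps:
u = 97/2 (u = -3/2 + (½)*100 = -3/2 + 50 = 97/2 ≈ 48.500)
L(Y) = 97/2
1/L(268) = 1/(97/2) = 2/97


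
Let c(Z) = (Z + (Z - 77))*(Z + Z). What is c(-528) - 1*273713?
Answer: 922735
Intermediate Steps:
c(Z) = 2*Z*(-77 + 2*Z) (c(Z) = (Z + (-77 + Z))*(2*Z) = (-77 + 2*Z)*(2*Z) = 2*Z*(-77 + 2*Z))
c(-528) - 1*273713 = 2*(-528)*(-77 + 2*(-528)) - 1*273713 = 2*(-528)*(-77 - 1056) - 273713 = 2*(-528)*(-1133) - 273713 = 1196448 - 273713 = 922735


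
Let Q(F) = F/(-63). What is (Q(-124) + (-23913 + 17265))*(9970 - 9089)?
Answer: -368874700/63 ≈ -5.8552e+6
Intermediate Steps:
Q(F) = -F/63 (Q(F) = F*(-1/63) = -F/63)
(Q(-124) + (-23913 + 17265))*(9970 - 9089) = (-1/63*(-124) + (-23913 + 17265))*(9970 - 9089) = (124/63 - 6648)*881 = -418700/63*881 = -368874700/63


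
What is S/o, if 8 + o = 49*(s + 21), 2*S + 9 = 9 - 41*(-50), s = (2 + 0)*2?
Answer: 1025/1217 ≈ 0.84223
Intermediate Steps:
s = 4 (s = 2*2 = 4)
S = 1025 (S = -9/2 + (9 - 41*(-50))/2 = -9/2 + (9 + 2050)/2 = -9/2 + (½)*2059 = -9/2 + 2059/2 = 1025)
o = 1217 (o = -8 + 49*(4 + 21) = -8 + 49*25 = -8 + 1225 = 1217)
S/o = 1025/1217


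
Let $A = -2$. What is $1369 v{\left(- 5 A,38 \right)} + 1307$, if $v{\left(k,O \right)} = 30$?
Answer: $42377$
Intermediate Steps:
$1369 v{\left(- 5 A,38 \right)} + 1307 = 1369 \cdot 30 + 1307 = 41070 + 1307 = 42377$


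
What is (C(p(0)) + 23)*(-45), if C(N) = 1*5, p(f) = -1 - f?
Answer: -1260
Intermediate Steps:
C(N) = 5
(C(p(0)) + 23)*(-45) = (5 + 23)*(-45) = 28*(-45) = -1260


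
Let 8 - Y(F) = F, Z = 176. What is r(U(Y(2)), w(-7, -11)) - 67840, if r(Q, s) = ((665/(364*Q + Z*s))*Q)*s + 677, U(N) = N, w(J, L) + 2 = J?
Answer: -1344457/20 ≈ -67223.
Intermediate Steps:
w(J, L) = -2 + J
Y(F) = 8 - F
r(Q, s) = 677 + 665*Q*s/(176*s + 364*Q) (r(Q, s) = ((665/(364*Q + 176*s))*Q)*s + 677 = ((665/(176*s + 364*Q))*Q)*s + 677 = (665*Q/(176*s + 364*Q))*s + 677 = 665*Q*s/(176*s + 364*Q) + 677 = 677 + 665*Q*s/(176*s + 364*Q))
r(U(Y(2)), w(-7, -11)) - 67840 = (119152*(-2 - 7) + 246428*(8 - 1*2) + 665*(8 - 1*2)*(-2 - 7))/(4*(44*(-2 - 7) + 91*(8 - 1*2))) - 67840 = (119152*(-9) + 246428*(8 - 2) + 665*(8 - 2)*(-9))/(4*(44*(-9) + 91*(8 - 2))) - 67840 = (-1072368 + 246428*6 + 665*6*(-9))/(4*(-396 + 91*6)) - 67840 = (-1072368 + 1478568 - 35910)/(4*(-396 + 546)) - 67840 = (¼)*370290/150 - 67840 = (¼)*(1/150)*370290 - 67840 = 12343/20 - 67840 = -1344457/20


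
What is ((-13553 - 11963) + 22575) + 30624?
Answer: 27683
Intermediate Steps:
((-13553 - 11963) + 22575) + 30624 = (-25516 + 22575) + 30624 = -2941 + 30624 = 27683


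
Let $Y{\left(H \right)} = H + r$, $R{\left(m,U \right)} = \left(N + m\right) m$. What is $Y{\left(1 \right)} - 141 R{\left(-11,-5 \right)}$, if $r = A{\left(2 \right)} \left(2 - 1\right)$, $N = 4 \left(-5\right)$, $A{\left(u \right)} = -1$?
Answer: $-48081$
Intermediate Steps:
$N = -20$
$R{\left(m,U \right)} = m \left(-20 + m\right)$ ($R{\left(m,U \right)} = \left(-20 + m\right) m = m \left(-20 + m\right)$)
$r = -1$ ($r = - (2 - 1) = \left(-1\right) 1 = -1$)
$Y{\left(H \right)} = -1 + H$ ($Y{\left(H \right)} = H - 1 = -1 + H$)
$Y{\left(1 \right)} - 141 R{\left(-11,-5 \right)} = \left(-1 + 1\right) - 141 \left(- 11 \left(-20 - 11\right)\right) = 0 - 141 \left(\left(-11\right) \left(-31\right)\right) = 0 - 48081 = -48081$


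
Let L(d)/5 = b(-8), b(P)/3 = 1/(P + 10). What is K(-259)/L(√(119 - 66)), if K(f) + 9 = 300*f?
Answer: -51806/5 ≈ -10361.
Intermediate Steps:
K(f) = -9 + 300*f
b(P) = 3/(10 + P) (b(P) = 3/(P + 10) = 3/(10 + P))
L(d) = 15/2 (L(d) = 5*(3/(10 - 8)) = 5*(3/2) = 15/2)
K(-259)/L(√(119 - 66)) = (-9 + 300*(-259))/(15/2) = (-9 - 77700)*(2/15) = -77709*2/15 = -51806/5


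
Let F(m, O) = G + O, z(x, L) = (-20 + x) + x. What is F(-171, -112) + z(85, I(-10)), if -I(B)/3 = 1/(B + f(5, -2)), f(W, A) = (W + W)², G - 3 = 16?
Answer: 57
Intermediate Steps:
G = 19 (G = 3 + 16 = 19)
f(W, A) = 4*W² (f(W, A) = (2*W)² = 4*W²)
I(B) = -3/(100 + B) (I(B) = -3/(B + 4*5²) = -3/(B + 4*25) = -3/(B + 100) = -3/(100 + B))
z(x, L) = -20 + 2*x
F(m, O) = 19 + O
F(-171, -112) + z(85, I(-10)) = (19 - 112) + (-20 + 2*85) = -93 + (-20 + 170) = -93 + 150 = 57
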